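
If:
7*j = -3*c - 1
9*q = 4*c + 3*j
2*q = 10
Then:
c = 318/19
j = -139/19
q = 5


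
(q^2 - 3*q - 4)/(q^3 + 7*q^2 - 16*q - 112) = (q + 1)/(q^2 + 11*q + 28)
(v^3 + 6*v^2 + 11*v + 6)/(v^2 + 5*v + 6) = v + 1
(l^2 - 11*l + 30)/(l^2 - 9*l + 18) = (l - 5)/(l - 3)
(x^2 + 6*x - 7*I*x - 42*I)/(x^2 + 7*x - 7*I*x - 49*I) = (x + 6)/(x + 7)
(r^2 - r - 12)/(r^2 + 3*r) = (r - 4)/r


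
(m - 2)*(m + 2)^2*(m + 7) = m^4 + 9*m^3 + 10*m^2 - 36*m - 56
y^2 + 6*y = y*(y + 6)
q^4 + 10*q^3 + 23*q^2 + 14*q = q*(q + 1)*(q + 2)*(q + 7)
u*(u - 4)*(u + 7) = u^3 + 3*u^2 - 28*u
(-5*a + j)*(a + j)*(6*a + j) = -30*a^3 - 29*a^2*j + 2*a*j^2 + j^3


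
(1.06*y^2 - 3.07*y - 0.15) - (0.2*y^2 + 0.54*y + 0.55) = 0.86*y^2 - 3.61*y - 0.7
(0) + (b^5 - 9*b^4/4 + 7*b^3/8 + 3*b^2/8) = b^5 - 9*b^4/4 + 7*b^3/8 + 3*b^2/8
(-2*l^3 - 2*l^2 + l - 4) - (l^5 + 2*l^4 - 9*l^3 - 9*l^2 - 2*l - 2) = -l^5 - 2*l^4 + 7*l^3 + 7*l^2 + 3*l - 2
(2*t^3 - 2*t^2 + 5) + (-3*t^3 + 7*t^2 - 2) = -t^3 + 5*t^2 + 3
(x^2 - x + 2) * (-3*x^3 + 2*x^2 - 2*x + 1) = -3*x^5 + 5*x^4 - 10*x^3 + 7*x^2 - 5*x + 2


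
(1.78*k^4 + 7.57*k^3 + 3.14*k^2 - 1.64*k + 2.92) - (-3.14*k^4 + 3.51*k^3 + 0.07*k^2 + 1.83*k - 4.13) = 4.92*k^4 + 4.06*k^3 + 3.07*k^2 - 3.47*k + 7.05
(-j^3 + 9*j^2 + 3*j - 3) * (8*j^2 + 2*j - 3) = -8*j^5 + 70*j^4 + 45*j^3 - 45*j^2 - 15*j + 9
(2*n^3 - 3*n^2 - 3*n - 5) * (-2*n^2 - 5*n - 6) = -4*n^5 - 4*n^4 + 9*n^3 + 43*n^2 + 43*n + 30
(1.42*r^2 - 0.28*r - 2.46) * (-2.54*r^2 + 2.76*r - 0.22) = -3.6068*r^4 + 4.6304*r^3 + 5.1632*r^2 - 6.728*r + 0.5412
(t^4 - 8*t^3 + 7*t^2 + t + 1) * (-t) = -t^5 + 8*t^4 - 7*t^3 - t^2 - t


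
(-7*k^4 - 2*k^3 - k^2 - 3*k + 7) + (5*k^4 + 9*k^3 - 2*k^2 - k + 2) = -2*k^4 + 7*k^3 - 3*k^2 - 4*k + 9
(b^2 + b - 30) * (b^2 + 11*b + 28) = b^4 + 12*b^3 + 9*b^2 - 302*b - 840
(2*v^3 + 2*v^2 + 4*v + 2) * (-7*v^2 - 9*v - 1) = -14*v^5 - 32*v^4 - 48*v^3 - 52*v^2 - 22*v - 2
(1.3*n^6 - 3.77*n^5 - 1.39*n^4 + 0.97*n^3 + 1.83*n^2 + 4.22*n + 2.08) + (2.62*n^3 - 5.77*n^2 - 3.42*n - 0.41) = 1.3*n^6 - 3.77*n^5 - 1.39*n^4 + 3.59*n^3 - 3.94*n^2 + 0.8*n + 1.67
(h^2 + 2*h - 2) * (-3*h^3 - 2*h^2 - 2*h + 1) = -3*h^5 - 8*h^4 + h^2 + 6*h - 2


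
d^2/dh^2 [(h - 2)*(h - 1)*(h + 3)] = 6*h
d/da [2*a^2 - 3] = 4*a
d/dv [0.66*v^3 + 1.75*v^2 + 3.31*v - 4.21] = 1.98*v^2 + 3.5*v + 3.31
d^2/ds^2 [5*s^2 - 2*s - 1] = 10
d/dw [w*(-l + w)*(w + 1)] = -2*l*w - l + 3*w^2 + 2*w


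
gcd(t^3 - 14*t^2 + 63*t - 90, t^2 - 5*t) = t - 5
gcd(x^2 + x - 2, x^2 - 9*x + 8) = x - 1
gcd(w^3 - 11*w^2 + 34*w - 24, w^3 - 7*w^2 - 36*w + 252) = w - 6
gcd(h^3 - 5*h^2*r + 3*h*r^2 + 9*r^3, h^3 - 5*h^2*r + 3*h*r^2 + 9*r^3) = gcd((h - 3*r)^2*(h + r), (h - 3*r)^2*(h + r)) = h^3 - 5*h^2*r + 3*h*r^2 + 9*r^3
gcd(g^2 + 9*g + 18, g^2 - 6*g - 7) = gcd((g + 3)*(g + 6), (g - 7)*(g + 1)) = 1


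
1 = 1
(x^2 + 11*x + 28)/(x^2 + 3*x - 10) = (x^2 + 11*x + 28)/(x^2 + 3*x - 10)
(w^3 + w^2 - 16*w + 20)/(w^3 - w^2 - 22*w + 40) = (w - 2)/(w - 4)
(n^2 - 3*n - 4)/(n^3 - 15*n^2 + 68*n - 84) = (n^2 - 3*n - 4)/(n^3 - 15*n^2 + 68*n - 84)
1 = 1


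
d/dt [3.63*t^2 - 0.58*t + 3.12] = 7.26*t - 0.58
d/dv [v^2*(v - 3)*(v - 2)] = v*(4*v^2 - 15*v + 12)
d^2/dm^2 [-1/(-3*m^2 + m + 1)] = 2*(9*m^2 - 3*m - (6*m - 1)^2 - 3)/(-3*m^2 + m + 1)^3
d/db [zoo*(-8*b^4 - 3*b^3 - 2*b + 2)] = zoo*(b^3 + b^2 + 1)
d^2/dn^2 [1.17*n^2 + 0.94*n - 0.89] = 2.34000000000000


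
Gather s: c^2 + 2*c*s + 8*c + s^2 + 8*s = c^2 + 8*c + s^2 + s*(2*c + 8)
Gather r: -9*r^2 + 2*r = -9*r^2 + 2*r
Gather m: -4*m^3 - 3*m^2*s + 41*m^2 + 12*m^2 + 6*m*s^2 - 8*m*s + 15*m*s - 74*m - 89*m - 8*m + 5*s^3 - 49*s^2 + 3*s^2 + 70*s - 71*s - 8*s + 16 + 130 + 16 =-4*m^3 + m^2*(53 - 3*s) + m*(6*s^2 + 7*s - 171) + 5*s^3 - 46*s^2 - 9*s + 162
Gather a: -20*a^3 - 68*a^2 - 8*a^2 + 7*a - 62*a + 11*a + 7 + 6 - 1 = -20*a^3 - 76*a^2 - 44*a + 12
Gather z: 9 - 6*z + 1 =10 - 6*z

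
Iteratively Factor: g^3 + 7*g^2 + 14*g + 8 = (g + 4)*(g^2 + 3*g + 2) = (g + 1)*(g + 4)*(g + 2)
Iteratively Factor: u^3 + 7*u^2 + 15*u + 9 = (u + 3)*(u^2 + 4*u + 3) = (u + 3)^2*(u + 1)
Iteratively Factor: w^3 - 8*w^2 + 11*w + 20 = (w - 5)*(w^2 - 3*w - 4) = (w - 5)*(w - 4)*(w + 1)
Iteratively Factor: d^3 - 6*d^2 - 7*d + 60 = (d + 3)*(d^2 - 9*d + 20) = (d - 5)*(d + 3)*(d - 4)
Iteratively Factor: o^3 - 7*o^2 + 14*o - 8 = (o - 2)*(o^2 - 5*o + 4) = (o - 4)*(o - 2)*(o - 1)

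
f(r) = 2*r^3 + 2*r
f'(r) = 6*r^2 + 2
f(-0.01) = -0.02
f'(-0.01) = 2.00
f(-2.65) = -42.52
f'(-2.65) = 44.14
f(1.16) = 5.44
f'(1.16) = 10.07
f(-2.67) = -43.41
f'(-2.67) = 44.77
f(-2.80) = -49.50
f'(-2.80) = 49.04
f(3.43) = 87.57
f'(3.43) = 72.59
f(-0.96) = -3.69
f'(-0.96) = 7.53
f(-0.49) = -1.22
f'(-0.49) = 3.44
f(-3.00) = -60.00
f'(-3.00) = 56.00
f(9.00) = 1476.00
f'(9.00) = 488.00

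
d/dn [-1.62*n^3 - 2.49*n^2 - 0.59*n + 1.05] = -4.86*n^2 - 4.98*n - 0.59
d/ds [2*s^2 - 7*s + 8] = 4*s - 7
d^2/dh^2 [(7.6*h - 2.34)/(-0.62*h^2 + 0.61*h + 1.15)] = ((1.24*h - 0.61)*(2.48*h - 1.22)*(7.6*h - 2.34) + (28.272*h - 12.1736)*(-0.62*h^2 + 0.61*h + 1.15))/(-0.62*h^2 + 0.61*h + 1.15)^3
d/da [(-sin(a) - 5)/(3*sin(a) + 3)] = 4*cos(a)/(3*(sin(a) + 1)^2)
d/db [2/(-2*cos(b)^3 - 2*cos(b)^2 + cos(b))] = 2*(-6*cos(b)^2 - 4*cos(b) + 1)*sin(b)/((2*cos(b) + cos(2*b))^2*cos(b)^2)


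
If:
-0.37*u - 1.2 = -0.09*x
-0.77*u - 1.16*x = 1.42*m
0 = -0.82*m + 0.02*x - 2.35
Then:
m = -2.75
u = -2.09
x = 4.75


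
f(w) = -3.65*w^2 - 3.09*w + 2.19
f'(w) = -7.3*w - 3.09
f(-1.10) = 1.17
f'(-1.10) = 4.94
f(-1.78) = -3.87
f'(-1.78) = 9.90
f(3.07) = -41.70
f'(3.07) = -25.50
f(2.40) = -26.25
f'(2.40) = -20.61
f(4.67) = -91.84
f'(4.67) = -37.18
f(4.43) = -83.13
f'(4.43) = -35.43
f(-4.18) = -48.67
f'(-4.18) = 27.42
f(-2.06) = -6.93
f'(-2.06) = 11.95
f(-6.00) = -110.67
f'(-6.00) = 40.71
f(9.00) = -321.27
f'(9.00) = -68.79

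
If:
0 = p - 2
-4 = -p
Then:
No Solution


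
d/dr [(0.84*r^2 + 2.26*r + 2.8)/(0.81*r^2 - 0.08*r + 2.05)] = (-1.8978*r^2 - 1.092*r + 4.857)/(0.6561*r^4 - 0.1296*r^3 + 3.3274*r^2 - 0.328*r + 4.2025)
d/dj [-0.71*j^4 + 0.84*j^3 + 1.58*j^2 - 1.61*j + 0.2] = -2.84*j^3 + 2.52*j^2 + 3.16*j - 1.61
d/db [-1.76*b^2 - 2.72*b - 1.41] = -3.52*b - 2.72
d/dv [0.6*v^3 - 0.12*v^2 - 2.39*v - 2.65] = 1.8*v^2 - 0.24*v - 2.39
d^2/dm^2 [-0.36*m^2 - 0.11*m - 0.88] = -0.720000000000000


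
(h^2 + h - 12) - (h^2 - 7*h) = 8*h - 12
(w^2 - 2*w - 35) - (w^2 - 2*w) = -35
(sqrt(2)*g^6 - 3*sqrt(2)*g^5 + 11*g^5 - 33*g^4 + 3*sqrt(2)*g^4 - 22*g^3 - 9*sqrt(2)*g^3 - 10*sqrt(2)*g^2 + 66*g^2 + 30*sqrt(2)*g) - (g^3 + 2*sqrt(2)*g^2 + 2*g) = sqrt(2)*g^6 - 3*sqrt(2)*g^5 + 11*g^5 - 33*g^4 + 3*sqrt(2)*g^4 - 23*g^3 - 9*sqrt(2)*g^3 - 12*sqrt(2)*g^2 + 66*g^2 - 2*g + 30*sqrt(2)*g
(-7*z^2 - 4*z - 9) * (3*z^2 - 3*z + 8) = -21*z^4 + 9*z^3 - 71*z^2 - 5*z - 72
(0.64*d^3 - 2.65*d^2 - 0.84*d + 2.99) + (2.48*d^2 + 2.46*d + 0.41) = 0.64*d^3 - 0.17*d^2 + 1.62*d + 3.4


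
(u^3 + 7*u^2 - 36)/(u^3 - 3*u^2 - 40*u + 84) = (u + 3)/(u - 7)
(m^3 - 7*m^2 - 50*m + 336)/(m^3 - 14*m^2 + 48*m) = (m + 7)/m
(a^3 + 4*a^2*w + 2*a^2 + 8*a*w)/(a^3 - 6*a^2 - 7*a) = (a^2 + 4*a*w + 2*a + 8*w)/(a^2 - 6*a - 7)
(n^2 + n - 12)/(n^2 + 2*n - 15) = (n + 4)/(n + 5)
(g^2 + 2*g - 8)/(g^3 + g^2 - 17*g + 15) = (g^2 + 2*g - 8)/(g^3 + g^2 - 17*g + 15)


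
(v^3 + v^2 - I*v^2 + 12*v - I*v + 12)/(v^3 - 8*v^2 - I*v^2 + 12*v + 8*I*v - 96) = (v + 1)/(v - 8)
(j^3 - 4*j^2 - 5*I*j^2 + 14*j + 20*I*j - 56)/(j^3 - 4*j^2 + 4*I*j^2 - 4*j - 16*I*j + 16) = (j - 7*I)/(j + 2*I)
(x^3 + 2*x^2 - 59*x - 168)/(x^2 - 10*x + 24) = (x^3 + 2*x^2 - 59*x - 168)/(x^2 - 10*x + 24)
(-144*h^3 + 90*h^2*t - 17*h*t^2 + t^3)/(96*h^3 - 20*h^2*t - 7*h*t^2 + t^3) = (-6*h + t)/(4*h + t)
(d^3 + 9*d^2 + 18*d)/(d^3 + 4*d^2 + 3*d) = (d + 6)/(d + 1)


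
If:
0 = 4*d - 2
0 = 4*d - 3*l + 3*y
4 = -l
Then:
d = 1/2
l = -4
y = -14/3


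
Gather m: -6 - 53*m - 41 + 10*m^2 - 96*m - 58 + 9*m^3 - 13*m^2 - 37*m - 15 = 9*m^3 - 3*m^2 - 186*m - 120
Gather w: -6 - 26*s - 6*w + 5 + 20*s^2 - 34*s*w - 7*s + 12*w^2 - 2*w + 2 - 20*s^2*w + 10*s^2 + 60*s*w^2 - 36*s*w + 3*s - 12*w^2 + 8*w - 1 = 30*s^2 + 60*s*w^2 - 30*s + w*(-20*s^2 - 70*s)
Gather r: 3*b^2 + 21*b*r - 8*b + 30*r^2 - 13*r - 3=3*b^2 - 8*b + 30*r^2 + r*(21*b - 13) - 3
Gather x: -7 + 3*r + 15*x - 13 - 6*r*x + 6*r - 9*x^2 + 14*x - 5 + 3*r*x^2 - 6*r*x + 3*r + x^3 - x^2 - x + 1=12*r + x^3 + x^2*(3*r - 10) + x*(28 - 12*r) - 24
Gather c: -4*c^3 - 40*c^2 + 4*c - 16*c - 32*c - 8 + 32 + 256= -4*c^3 - 40*c^2 - 44*c + 280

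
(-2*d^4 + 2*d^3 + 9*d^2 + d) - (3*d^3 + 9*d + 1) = -2*d^4 - d^3 + 9*d^2 - 8*d - 1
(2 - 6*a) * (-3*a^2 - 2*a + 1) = 18*a^3 + 6*a^2 - 10*a + 2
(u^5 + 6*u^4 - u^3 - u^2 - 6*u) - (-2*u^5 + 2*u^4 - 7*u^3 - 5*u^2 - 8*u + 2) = 3*u^5 + 4*u^4 + 6*u^3 + 4*u^2 + 2*u - 2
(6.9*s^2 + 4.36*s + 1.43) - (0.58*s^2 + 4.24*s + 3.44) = 6.32*s^2 + 0.12*s - 2.01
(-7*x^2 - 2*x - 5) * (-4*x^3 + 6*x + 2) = 28*x^5 + 8*x^4 - 22*x^3 - 26*x^2 - 34*x - 10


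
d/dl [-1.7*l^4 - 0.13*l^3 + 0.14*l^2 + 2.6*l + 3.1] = -6.8*l^3 - 0.39*l^2 + 0.28*l + 2.6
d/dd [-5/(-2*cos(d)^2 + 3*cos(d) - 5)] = 5*(4*cos(d) - 3)*sin(d)/(-3*cos(d) + cos(2*d) + 6)^2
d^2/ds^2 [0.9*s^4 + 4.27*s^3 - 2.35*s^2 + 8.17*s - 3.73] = 10.8*s^2 + 25.62*s - 4.7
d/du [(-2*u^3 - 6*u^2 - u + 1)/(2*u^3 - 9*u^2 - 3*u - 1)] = (30*u^4 + 16*u^3 + 9*u^2 + 30*u + 4)/(4*u^6 - 36*u^5 + 69*u^4 + 50*u^3 + 27*u^2 + 6*u + 1)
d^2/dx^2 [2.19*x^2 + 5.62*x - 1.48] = 4.38000000000000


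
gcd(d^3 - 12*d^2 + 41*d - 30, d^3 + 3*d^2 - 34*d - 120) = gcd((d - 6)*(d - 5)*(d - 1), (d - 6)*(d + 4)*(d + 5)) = d - 6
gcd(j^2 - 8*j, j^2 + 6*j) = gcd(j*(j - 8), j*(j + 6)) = j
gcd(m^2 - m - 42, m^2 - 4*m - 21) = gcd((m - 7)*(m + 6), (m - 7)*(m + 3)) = m - 7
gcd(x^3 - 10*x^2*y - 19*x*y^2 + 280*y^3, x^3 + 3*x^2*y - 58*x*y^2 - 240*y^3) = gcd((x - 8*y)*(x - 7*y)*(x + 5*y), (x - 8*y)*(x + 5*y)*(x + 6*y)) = x^2 - 3*x*y - 40*y^2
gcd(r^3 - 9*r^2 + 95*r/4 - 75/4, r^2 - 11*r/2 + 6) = r - 3/2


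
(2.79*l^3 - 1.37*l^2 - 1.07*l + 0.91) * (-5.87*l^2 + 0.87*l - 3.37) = -16.3773*l^5 + 10.4692*l^4 - 4.3133*l^3 - 1.6557*l^2 + 4.3976*l - 3.0667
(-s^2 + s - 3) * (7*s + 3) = -7*s^3 + 4*s^2 - 18*s - 9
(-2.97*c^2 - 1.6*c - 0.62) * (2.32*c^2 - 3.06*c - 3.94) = -6.8904*c^4 + 5.3762*c^3 + 15.1594*c^2 + 8.2012*c + 2.4428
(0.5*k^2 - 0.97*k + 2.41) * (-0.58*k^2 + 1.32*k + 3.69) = -0.29*k^4 + 1.2226*k^3 - 0.8332*k^2 - 0.398099999999999*k + 8.8929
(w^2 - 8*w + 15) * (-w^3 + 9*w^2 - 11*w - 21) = -w^5 + 17*w^4 - 98*w^3 + 202*w^2 + 3*w - 315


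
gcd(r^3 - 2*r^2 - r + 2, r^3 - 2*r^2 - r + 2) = r^3 - 2*r^2 - r + 2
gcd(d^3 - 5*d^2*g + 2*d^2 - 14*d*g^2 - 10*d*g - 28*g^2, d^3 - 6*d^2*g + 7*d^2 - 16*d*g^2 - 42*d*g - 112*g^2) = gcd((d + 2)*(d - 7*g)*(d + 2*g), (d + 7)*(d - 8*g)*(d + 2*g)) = d + 2*g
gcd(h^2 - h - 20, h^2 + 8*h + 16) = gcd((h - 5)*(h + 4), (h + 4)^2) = h + 4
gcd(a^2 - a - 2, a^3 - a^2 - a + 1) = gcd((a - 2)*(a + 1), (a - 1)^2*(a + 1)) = a + 1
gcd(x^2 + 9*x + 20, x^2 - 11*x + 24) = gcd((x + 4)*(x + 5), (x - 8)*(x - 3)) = 1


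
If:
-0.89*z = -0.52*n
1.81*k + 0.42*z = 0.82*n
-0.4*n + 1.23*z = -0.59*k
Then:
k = 0.00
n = 0.00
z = 0.00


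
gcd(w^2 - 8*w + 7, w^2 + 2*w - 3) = w - 1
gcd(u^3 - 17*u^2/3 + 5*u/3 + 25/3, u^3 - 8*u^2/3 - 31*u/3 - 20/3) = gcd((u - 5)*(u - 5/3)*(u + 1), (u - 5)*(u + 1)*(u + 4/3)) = u^2 - 4*u - 5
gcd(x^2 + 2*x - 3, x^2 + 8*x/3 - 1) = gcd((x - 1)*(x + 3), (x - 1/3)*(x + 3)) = x + 3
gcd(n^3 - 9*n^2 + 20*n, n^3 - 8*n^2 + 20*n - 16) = n - 4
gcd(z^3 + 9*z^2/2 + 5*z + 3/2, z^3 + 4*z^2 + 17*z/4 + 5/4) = z^2 + 3*z/2 + 1/2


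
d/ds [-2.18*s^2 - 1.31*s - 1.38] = -4.36*s - 1.31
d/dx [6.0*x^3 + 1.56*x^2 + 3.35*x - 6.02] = 18.0*x^2 + 3.12*x + 3.35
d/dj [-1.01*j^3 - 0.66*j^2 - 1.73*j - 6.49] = -3.03*j^2 - 1.32*j - 1.73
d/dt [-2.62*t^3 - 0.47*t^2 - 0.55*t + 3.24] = -7.86*t^2 - 0.94*t - 0.55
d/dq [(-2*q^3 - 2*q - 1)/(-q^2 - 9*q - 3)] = (2*q^4 + 36*q^3 + 16*q^2 - 2*q - 3)/(q^4 + 18*q^3 + 87*q^2 + 54*q + 9)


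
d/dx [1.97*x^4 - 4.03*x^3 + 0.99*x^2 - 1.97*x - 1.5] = 7.88*x^3 - 12.09*x^2 + 1.98*x - 1.97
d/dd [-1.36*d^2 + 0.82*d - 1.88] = 0.82 - 2.72*d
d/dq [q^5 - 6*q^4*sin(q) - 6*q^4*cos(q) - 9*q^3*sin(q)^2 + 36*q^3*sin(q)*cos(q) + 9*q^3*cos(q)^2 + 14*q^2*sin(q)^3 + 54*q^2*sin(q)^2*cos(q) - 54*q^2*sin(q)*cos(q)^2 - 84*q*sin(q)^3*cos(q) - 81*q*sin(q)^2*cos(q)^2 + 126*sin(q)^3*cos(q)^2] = -6*sqrt(2)*q^4*cos(q + pi/4) + 5*q^4 - 18*q^3*sin(2*q) - 24*sqrt(2)*q^3*sin(q + pi/4) + 36*q^3*cos(2*q) - 27*q^2*sin(q)/2 + 54*q^2*sin(2*q) + 81*q^2*sin(3*q)/2 - 3*q^2*cos(q) + 27*q^2*cos(2*q) - 51*q^2*cos(3*q) - 6*q*sin(q) - 34*q*sin(3*q) - 81*q*sin(4*q)/2 + 27*q*cos(q) + 84*q*cos(2*q)^2 - 42*q*cos(2*q) - 27*q*cos(3*q) - 42*q - 21*sin(2*q) + 21*sin(4*q)/2 - 315*cos(q)*cos(2*q)^2/2 + 315*cos(q)*cos(2*q) - 63*cos(q) + 81*cos(2*q)^2/4 - 189*cos(3*q)/2 - 81/4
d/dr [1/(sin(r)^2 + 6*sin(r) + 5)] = -2*(sin(r) + 3)*cos(r)/(sin(r)^2 + 6*sin(r) + 5)^2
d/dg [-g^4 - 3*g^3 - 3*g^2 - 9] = g*(-4*g^2 - 9*g - 6)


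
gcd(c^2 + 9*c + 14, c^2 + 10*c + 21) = c + 7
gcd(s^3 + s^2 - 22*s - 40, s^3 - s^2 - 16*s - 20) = s^2 - 3*s - 10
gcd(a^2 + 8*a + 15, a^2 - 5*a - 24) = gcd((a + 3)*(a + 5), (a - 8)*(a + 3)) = a + 3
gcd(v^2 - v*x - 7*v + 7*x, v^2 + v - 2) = 1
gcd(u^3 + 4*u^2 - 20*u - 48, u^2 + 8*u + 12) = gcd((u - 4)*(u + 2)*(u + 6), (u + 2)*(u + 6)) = u^2 + 8*u + 12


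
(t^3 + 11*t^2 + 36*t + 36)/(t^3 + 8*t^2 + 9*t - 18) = (t + 2)/(t - 1)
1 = 1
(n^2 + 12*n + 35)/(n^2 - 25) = (n + 7)/(n - 5)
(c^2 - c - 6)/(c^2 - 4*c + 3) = (c + 2)/(c - 1)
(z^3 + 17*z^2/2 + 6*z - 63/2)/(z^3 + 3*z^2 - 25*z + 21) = (2*z^2 + 3*z - 9)/(2*(z^2 - 4*z + 3))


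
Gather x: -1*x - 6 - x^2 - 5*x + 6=-x^2 - 6*x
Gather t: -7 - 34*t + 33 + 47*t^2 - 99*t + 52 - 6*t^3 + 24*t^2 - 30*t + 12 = -6*t^3 + 71*t^2 - 163*t + 90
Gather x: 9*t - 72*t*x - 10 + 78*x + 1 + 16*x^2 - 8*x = 9*t + 16*x^2 + x*(70 - 72*t) - 9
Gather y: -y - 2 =-y - 2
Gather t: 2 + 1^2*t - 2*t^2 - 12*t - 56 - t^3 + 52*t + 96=-t^3 - 2*t^2 + 41*t + 42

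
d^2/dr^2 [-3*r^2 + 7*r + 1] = -6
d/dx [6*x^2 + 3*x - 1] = 12*x + 3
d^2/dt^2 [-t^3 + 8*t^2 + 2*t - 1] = 16 - 6*t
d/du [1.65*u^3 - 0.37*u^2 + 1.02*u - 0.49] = 4.95*u^2 - 0.74*u + 1.02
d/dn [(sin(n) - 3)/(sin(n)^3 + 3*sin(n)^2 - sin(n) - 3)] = 2*(8*sin(n)/cos(n)^3 + tan(n) - 3/cos(n))/(sin(n) + 3)^2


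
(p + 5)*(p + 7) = p^2 + 12*p + 35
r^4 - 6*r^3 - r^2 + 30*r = r*(r - 5)*(r - 3)*(r + 2)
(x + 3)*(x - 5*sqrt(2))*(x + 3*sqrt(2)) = x^3 - 2*sqrt(2)*x^2 + 3*x^2 - 30*x - 6*sqrt(2)*x - 90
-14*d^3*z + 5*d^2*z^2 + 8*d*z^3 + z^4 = z*(-d + z)*(2*d + z)*(7*d + z)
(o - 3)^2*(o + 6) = o^3 - 27*o + 54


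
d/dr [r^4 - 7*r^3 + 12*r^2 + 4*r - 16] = 4*r^3 - 21*r^2 + 24*r + 4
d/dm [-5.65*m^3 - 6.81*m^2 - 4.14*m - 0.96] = -16.95*m^2 - 13.62*m - 4.14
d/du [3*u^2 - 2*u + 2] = 6*u - 2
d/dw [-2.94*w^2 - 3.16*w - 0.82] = -5.88*w - 3.16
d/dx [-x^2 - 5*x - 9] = -2*x - 5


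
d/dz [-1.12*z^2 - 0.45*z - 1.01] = -2.24*z - 0.45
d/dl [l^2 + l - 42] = 2*l + 1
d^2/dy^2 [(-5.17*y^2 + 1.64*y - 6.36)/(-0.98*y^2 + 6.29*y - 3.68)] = (-7.105427357601e-15*y^4 + 60.587716*y^3 - 75.2216640000001*y^2 - 199.738896*y + 521.487544)/(0.941192*y^6 - 18.122748*y^5 + 126.92127*y^4 - 384.963725*y^3 + 476.60232*y^2 - 255.545088*y + 49.836032)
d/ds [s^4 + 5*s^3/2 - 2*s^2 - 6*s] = 4*s^3 + 15*s^2/2 - 4*s - 6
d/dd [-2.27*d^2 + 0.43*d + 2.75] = 0.43 - 4.54*d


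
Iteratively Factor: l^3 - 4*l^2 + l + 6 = (l + 1)*(l^2 - 5*l + 6) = (l - 3)*(l + 1)*(l - 2)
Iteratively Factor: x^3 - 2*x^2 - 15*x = (x)*(x^2 - 2*x - 15) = x*(x + 3)*(x - 5)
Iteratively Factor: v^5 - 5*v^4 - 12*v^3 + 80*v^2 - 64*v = (v - 1)*(v^4 - 4*v^3 - 16*v^2 + 64*v) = v*(v - 1)*(v^3 - 4*v^2 - 16*v + 64) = v*(v - 4)*(v - 1)*(v^2 - 16) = v*(v - 4)*(v - 1)*(v + 4)*(v - 4)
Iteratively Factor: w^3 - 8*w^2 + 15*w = (w - 5)*(w^2 - 3*w) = (w - 5)*(w - 3)*(w)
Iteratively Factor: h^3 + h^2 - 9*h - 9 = (h + 1)*(h^2 - 9) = (h + 1)*(h + 3)*(h - 3)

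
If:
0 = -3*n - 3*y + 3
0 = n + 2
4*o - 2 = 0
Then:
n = -2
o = 1/2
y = 3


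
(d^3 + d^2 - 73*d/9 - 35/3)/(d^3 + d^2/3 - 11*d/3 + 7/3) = (d^2 - 4*d/3 - 5)/(d^2 - 2*d + 1)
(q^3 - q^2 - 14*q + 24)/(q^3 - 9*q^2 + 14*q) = (q^2 + q - 12)/(q*(q - 7))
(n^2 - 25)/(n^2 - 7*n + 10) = (n + 5)/(n - 2)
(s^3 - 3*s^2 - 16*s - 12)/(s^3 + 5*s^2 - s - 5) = (s^2 - 4*s - 12)/(s^2 + 4*s - 5)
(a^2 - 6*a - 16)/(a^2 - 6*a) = (a^2 - 6*a - 16)/(a*(a - 6))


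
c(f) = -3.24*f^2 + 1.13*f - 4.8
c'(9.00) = -57.19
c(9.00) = -257.07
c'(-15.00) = 98.33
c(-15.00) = -750.75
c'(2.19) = -13.06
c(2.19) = -17.86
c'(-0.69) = 5.60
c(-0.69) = -7.12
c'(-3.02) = 20.70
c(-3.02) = -37.76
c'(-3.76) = 25.49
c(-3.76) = -54.85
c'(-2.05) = 14.41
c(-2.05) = -20.73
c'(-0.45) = 4.05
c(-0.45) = -5.96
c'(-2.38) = 16.55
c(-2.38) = -25.84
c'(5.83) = -36.65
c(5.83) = -108.34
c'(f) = 1.13 - 6.48*f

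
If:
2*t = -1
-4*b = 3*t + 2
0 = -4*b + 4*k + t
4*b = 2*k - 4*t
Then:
No Solution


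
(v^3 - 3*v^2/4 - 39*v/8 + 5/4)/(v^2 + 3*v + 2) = (8*v^2 - 22*v + 5)/(8*(v + 1))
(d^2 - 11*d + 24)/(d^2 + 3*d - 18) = (d - 8)/(d + 6)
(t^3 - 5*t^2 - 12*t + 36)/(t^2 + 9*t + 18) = (t^2 - 8*t + 12)/(t + 6)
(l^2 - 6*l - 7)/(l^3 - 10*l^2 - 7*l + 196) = (l + 1)/(l^2 - 3*l - 28)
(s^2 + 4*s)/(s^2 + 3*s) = (s + 4)/(s + 3)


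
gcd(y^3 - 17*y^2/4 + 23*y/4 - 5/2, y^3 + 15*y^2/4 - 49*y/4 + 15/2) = y^2 - 9*y/4 + 5/4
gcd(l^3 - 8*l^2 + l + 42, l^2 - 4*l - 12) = l + 2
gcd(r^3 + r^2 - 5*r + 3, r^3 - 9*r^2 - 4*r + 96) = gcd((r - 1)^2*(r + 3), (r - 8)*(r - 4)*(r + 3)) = r + 3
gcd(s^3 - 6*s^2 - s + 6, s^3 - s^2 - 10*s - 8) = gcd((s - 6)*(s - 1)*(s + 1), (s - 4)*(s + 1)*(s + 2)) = s + 1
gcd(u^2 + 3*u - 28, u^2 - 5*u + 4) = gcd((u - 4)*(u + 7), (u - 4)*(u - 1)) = u - 4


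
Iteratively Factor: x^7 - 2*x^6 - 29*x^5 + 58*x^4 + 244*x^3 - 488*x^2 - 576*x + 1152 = (x - 3)*(x^6 + x^5 - 26*x^4 - 20*x^3 + 184*x^2 + 64*x - 384) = (x - 3)*(x + 2)*(x^5 - x^4 - 24*x^3 + 28*x^2 + 128*x - 192) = (x - 3)*(x - 2)*(x + 2)*(x^4 + x^3 - 22*x^2 - 16*x + 96) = (x - 3)*(x - 2)^2*(x + 2)*(x^3 + 3*x^2 - 16*x - 48) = (x - 4)*(x - 3)*(x - 2)^2*(x + 2)*(x^2 + 7*x + 12) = (x - 4)*(x - 3)*(x - 2)^2*(x + 2)*(x + 3)*(x + 4)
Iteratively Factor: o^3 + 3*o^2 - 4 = (o + 2)*(o^2 + o - 2) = (o + 2)^2*(o - 1)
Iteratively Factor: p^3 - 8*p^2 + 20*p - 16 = (p - 4)*(p^2 - 4*p + 4) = (p - 4)*(p - 2)*(p - 2)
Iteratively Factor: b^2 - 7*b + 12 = (b - 4)*(b - 3)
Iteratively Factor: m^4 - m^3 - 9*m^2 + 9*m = (m)*(m^3 - m^2 - 9*m + 9) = m*(m - 3)*(m^2 + 2*m - 3) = m*(m - 3)*(m + 3)*(m - 1)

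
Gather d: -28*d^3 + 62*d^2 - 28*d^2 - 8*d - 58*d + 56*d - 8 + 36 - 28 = -28*d^3 + 34*d^2 - 10*d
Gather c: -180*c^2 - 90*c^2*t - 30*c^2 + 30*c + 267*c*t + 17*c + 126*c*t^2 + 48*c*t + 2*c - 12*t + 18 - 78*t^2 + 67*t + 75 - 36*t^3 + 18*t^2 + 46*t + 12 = c^2*(-90*t - 210) + c*(126*t^2 + 315*t + 49) - 36*t^3 - 60*t^2 + 101*t + 105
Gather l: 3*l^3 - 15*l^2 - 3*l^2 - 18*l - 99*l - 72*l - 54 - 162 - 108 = 3*l^3 - 18*l^2 - 189*l - 324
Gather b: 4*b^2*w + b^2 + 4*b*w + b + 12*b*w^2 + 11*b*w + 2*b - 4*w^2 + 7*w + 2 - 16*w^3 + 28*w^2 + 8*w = b^2*(4*w + 1) + b*(12*w^2 + 15*w + 3) - 16*w^3 + 24*w^2 + 15*w + 2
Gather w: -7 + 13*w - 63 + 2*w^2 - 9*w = 2*w^2 + 4*w - 70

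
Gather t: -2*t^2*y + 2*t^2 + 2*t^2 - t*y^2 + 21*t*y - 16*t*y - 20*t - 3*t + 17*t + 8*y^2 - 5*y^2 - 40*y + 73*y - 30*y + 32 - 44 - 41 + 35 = t^2*(4 - 2*y) + t*(-y^2 + 5*y - 6) + 3*y^2 + 3*y - 18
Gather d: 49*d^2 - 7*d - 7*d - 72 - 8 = 49*d^2 - 14*d - 80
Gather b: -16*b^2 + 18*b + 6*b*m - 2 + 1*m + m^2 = -16*b^2 + b*(6*m + 18) + m^2 + m - 2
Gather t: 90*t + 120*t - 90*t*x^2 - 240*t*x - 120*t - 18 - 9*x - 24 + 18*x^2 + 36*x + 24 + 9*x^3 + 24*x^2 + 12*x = t*(-90*x^2 - 240*x + 90) + 9*x^3 + 42*x^2 + 39*x - 18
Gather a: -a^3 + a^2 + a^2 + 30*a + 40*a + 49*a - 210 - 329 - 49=-a^3 + 2*a^2 + 119*a - 588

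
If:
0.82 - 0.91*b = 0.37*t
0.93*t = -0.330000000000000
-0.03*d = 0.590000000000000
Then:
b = 1.05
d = -19.67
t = -0.35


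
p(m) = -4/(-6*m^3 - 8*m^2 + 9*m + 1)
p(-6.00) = 0.00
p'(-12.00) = 0.00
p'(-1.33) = -0.05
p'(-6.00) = 0.00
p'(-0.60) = 1.35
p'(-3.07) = -0.09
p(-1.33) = 0.36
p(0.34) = -1.38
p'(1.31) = -0.82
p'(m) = -4*(18*m^2 + 16*m - 9)/(-6*m^3 - 8*m^2 + 9*m + 1)^2 = 4*(-18*m^2 - 16*m + 9)/(6*m^3 + 8*m^2 - 9*m - 1)^2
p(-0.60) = 0.67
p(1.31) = 0.28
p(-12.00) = 0.00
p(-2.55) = -0.16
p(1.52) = 0.16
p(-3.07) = -0.06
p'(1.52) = -0.37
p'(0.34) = 0.70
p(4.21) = 0.01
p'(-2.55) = -0.41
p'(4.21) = -0.00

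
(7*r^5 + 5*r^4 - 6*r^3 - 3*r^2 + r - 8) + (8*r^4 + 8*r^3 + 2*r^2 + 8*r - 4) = 7*r^5 + 13*r^4 + 2*r^3 - r^2 + 9*r - 12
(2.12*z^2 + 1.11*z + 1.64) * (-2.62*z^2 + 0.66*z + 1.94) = -5.5544*z^4 - 1.509*z^3 + 0.5486*z^2 + 3.2358*z + 3.1816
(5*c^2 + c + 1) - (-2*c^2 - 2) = 7*c^2 + c + 3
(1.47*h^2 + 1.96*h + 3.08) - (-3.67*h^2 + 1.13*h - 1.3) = 5.14*h^2 + 0.83*h + 4.38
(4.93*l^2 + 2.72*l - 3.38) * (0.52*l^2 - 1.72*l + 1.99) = 2.5636*l^4 - 7.0652*l^3 + 3.3747*l^2 + 11.2264*l - 6.7262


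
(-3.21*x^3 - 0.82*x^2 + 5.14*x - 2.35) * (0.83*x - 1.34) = -2.6643*x^4 + 3.6208*x^3 + 5.365*x^2 - 8.8381*x + 3.149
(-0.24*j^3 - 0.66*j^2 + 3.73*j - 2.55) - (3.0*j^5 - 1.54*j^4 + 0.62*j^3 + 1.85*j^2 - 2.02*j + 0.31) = -3.0*j^5 + 1.54*j^4 - 0.86*j^3 - 2.51*j^2 + 5.75*j - 2.86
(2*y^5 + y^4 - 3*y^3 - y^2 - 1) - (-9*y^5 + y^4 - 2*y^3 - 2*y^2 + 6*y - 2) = 11*y^5 - y^3 + y^2 - 6*y + 1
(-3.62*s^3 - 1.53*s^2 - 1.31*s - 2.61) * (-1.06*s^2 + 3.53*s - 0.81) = 3.8372*s^5 - 11.1568*s^4 - 1.0801*s^3 - 0.6184*s^2 - 8.1522*s + 2.1141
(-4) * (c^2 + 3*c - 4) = -4*c^2 - 12*c + 16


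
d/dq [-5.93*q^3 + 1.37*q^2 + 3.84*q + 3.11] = -17.79*q^2 + 2.74*q + 3.84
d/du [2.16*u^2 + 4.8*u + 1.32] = 4.32*u + 4.8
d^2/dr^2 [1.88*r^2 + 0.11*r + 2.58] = 3.76000000000000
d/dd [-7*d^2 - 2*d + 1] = -14*d - 2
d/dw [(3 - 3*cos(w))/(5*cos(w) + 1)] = 18*sin(w)/(5*cos(w) + 1)^2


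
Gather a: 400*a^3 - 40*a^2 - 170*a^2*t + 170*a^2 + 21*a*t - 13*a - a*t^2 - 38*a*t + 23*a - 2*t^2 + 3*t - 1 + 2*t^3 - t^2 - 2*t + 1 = 400*a^3 + a^2*(130 - 170*t) + a*(-t^2 - 17*t + 10) + 2*t^3 - 3*t^2 + t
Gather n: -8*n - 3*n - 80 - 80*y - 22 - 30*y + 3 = -11*n - 110*y - 99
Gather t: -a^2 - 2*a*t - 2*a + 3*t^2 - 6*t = -a^2 - 2*a + 3*t^2 + t*(-2*a - 6)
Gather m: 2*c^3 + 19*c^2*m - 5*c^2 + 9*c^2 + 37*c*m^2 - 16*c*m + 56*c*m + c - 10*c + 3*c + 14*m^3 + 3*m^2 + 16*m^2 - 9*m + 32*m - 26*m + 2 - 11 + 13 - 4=2*c^3 + 4*c^2 - 6*c + 14*m^3 + m^2*(37*c + 19) + m*(19*c^2 + 40*c - 3)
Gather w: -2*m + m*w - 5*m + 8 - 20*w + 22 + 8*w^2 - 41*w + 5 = -7*m + 8*w^2 + w*(m - 61) + 35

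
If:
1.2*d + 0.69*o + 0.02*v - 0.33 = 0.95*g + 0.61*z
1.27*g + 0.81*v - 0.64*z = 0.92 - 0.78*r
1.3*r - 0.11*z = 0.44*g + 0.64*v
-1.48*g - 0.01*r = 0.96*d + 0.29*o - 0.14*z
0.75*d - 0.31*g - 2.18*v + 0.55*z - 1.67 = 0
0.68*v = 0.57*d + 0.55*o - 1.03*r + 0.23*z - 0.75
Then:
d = -1.35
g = 0.61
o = -1.33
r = -1.64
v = -2.76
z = -5.73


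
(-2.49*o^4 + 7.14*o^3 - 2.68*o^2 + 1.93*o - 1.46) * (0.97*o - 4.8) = -2.4153*o^5 + 18.8778*o^4 - 36.8716*o^3 + 14.7361*o^2 - 10.6802*o + 7.008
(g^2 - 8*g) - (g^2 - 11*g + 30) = 3*g - 30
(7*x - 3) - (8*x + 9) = -x - 12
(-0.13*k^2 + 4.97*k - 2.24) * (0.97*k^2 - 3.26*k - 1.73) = -0.1261*k^4 + 5.2447*k^3 - 18.1501*k^2 - 1.2957*k + 3.8752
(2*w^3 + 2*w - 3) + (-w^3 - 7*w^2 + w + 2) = w^3 - 7*w^2 + 3*w - 1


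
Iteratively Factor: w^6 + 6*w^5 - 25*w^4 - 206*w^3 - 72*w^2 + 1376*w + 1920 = (w + 4)*(w^5 + 2*w^4 - 33*w^3 - 74*w^2 + 224*w + 480) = (w - 5)*(w + 4)*(w^4 + 7*w^3 + 2*w^2 - 64*w - 96) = (w - 5)*(w + 4)^2*(w^3 + 3*w^2 - 10*w - 24) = (w - 5)*(w - 3)*(w + 4)^2*(w^2 + 6*w + 8) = (w - 5)*(w - 3)*(w + 4)^3*(w + 2)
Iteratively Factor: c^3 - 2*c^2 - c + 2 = (c - 1)*(c^2 - c - 2) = (c - 1)*(c + 1)*(c - 2)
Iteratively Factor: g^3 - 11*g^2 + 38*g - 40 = (g - 2)*(g^2 - 9*g + 20) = (g - 5)*(g - 2)*(g - 4)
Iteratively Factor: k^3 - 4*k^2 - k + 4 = (k - 1)*(k^2 - 3*k - 4) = (k - 1)*(k + 1)*(k - 4)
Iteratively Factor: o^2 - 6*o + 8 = (o - 2)*(o - 4)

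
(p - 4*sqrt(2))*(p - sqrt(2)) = p^2 - 5*sqrt(2)*p + 8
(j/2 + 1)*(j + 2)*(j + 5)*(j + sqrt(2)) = j^4/2 + sqrt(2)*j^3/2 + 9*j^3/2 + 9*sqrt(2)*j^2/2 + 12*j^2 + 10*j + 12*sqrt(2)*j + 10*sqrt(2)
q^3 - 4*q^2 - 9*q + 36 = (q - 4)*(q - 3)*(q + 3)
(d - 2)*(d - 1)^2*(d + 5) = d^4 + d^3 - 15*d^2 + 23*d - 10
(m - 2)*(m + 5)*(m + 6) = m^3 + 9*m^2 + 8*m - 60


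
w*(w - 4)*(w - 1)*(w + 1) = w^4 - 4*w^3 - w^2 + 4*w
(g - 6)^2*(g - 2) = g^3 - 14*g^2 + 60*g - 72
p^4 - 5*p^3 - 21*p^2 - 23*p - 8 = (p - 8)*(p + 1)^3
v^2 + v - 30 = (v - 5)*(v + 6)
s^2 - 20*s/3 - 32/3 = (s - 8)*(s + 4/3)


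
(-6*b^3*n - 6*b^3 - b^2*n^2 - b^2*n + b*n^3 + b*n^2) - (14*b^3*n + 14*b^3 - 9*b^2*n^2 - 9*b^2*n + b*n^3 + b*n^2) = -20*b^3*n - 20*b^3 + 8*b^2*n^2 + 8*b^2*n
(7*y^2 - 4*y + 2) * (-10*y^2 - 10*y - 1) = -70*y^4 - 30*y^3 + 13*y^2 - 16*y - 2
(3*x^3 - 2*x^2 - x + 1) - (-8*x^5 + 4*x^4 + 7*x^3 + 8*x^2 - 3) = 8*x^5 - 4*x^4 - 4*x^3 - 10*x^2 - x + 4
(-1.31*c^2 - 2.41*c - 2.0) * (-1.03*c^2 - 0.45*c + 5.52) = 1.3493*c^4 + 3.0718*c^3 - 4.0867*c^2 - 12.4032*c - 11.04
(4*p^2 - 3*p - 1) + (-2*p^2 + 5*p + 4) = 2*p^2 + 2*p + 3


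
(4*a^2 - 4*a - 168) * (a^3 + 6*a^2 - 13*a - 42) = 4*a^5 + 20*a^4 - 244*a^3 - 1124*a^2 + 2352*a + 7056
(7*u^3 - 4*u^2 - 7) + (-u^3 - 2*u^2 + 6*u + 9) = 6*u^3 - 6*u^2 + 6*u + 2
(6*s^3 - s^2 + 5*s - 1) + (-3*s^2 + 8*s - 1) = 6*s^3 - 4*s^2 + 13*s - 2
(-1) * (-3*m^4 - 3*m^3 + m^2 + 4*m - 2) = 3*m^4 + 3*m^3 - m^2 - 4*m + 2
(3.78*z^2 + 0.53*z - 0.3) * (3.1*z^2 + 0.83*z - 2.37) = 11.718*z^4 + 4.7804*z^3 - 9.4487*z^2 - 1.5051*z + 0.711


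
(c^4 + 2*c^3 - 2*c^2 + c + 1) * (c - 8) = c^5 - 6*c^4 - 18*c^3 + 17*c^2 - 7*c - 8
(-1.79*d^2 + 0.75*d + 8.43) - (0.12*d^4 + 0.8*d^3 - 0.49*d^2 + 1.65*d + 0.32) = -0.12*d^4 - 0.8*d^3 - 1.3*d^2 - 0.9*d + 8.11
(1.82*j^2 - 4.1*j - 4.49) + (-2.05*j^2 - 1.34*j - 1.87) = -0.23*j^2 - 5.44*j - 6.36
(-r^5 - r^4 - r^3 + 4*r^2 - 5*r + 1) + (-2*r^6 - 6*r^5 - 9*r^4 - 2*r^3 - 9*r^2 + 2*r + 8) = -2*r^6 - 7*r^5 - 10*r^4 - 3*r^3 - 5*r^2 - 3*r + 9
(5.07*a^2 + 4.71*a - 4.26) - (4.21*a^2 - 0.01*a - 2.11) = 0.86*a^2 + 4.72*a - 2.15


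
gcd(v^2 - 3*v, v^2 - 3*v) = v^2 - 3*v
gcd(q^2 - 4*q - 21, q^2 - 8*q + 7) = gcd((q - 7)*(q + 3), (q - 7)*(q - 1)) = q - 7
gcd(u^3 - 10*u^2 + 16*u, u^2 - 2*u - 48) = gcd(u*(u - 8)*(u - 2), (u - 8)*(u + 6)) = u - 8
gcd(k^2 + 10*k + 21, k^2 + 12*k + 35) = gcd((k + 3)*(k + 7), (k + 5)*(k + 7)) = k + 7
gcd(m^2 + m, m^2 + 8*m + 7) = m + 1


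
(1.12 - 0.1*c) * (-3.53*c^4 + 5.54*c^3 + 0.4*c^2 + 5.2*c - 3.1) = 0.353*c^5 - 4.5076*c^4 + 6.1648*c^3 - 0.072*c^2 + 6.134*c - 3.472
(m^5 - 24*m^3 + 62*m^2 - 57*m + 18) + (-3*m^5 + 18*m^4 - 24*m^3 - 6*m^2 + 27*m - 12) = -2*m^5 + 18*m^4 - 48*m^3 + 56*m^2 - 30*m + 6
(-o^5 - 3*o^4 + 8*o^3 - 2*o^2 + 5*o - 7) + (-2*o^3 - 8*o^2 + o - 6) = -o^5 - 3*o^4 + 6*o^3 - 10*o^2 + 6*o - 13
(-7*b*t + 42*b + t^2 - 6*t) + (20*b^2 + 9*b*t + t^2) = 20*b^2 + 2*b*t + 42*b + 2*t^2 - 6*t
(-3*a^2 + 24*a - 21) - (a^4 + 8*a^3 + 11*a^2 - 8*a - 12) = -a^4 - 8*a^3 - 14*a^2 + 32*a - 9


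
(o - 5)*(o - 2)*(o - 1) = o^3 - 8*o^2 + 17*o - 10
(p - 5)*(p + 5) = p^2 - 25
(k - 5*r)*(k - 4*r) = k^2 - 9*k*r + 20*r^2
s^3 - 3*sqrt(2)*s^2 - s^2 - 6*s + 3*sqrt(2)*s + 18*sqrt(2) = (s - 3)*(s + 2)*(s - 3*sqrt(2))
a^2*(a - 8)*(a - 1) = a^4 - 9*a^3 + 8*a^2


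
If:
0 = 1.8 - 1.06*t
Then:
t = 1.70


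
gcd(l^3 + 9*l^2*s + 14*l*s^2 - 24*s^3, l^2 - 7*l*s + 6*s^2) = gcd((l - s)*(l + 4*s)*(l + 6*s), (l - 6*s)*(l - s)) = -l + s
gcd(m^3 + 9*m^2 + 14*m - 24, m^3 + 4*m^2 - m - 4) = m^2 + 3*m - 4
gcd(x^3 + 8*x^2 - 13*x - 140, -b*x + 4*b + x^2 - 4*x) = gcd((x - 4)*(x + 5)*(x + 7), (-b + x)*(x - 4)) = x - 4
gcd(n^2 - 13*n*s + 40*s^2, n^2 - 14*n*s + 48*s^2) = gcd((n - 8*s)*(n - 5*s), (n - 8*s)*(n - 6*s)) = -n + 8*s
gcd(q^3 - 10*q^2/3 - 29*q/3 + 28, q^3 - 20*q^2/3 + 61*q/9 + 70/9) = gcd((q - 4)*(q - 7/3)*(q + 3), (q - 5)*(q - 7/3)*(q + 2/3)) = q - 7/3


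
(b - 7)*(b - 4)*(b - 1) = b^3 - 12*b^2 + 39*b - 28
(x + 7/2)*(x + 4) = x^2 + 15*x/2 + 14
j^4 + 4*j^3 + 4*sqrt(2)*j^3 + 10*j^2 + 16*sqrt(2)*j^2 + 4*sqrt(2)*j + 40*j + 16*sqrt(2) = (j + 4)*(j + sqrt(2))^2*(j + 2*sqrt(2))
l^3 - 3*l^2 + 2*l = l*(l - 2)*(l - 1)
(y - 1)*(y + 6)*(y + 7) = y^3 + 12*y^2 + 29*y - 42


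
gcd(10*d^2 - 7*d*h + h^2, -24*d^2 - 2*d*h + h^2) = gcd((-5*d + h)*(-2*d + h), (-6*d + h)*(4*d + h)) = 1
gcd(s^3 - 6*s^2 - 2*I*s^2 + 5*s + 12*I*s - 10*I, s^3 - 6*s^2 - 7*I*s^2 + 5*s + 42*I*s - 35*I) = s^2 - 6*s + 5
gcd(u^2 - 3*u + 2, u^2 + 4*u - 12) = u - 2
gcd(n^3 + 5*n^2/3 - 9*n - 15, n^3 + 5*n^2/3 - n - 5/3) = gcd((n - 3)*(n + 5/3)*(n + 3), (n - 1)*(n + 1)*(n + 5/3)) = n + 5/3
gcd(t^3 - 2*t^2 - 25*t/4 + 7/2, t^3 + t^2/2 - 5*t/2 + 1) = t^2 + 3*t/2 - 1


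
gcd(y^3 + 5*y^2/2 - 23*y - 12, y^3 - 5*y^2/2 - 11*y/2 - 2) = y^2 - 7*y/2 - 2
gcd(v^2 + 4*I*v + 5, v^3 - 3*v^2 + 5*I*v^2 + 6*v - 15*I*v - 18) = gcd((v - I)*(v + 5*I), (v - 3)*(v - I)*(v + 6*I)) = v - I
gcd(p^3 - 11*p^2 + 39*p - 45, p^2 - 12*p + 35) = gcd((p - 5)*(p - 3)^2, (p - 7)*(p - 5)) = p - 5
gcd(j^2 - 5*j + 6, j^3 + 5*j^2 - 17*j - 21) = j - 3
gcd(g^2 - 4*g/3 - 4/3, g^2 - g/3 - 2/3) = g + 2/3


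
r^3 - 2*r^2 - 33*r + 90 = (r - 5)*(r - 3)*(r + 6)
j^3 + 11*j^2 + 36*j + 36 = (j + 2)*(j + 3)*(j + 6)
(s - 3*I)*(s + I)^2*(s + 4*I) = s^4 + 3*I*s^3 + 9*s^2 + 23*I*s - 12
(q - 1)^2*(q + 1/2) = q^3 - 3*q^2/2 + 1/2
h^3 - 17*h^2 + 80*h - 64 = (h - 8)^2*(h - 1)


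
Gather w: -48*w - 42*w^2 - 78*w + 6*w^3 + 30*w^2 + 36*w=6*w^3 - 12*w^2 - 90*w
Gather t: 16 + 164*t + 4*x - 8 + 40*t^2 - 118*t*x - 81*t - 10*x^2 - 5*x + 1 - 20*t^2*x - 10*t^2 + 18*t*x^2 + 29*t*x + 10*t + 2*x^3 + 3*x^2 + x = t^2*(30 - 20*x) + t*(18*x^2 - 89*x + 93) + 2*x^3 - 7*x^2 + 9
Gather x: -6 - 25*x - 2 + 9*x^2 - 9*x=9*x^2 - 34*x - 8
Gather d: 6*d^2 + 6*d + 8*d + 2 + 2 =6*d^2 + 14*d + 4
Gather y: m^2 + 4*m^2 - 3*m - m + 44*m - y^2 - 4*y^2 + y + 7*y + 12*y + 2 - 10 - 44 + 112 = 5*m^2 + 40*m - 5*y^2 + 20*y + 60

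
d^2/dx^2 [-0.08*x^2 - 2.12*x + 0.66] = -0.160000000000000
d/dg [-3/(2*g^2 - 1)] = 12*g/(2*g^2 - 1)^2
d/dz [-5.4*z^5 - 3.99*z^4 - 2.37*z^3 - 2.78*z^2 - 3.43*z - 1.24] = -27.0*z^4 - 15.96*z^3 - 7.11*z^2 - 5.56*z - 3.43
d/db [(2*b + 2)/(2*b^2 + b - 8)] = 2*(2*b^2 + b - (b + 1)*(4*b + 1) - 8)/(2*b^2 + b - 8)^2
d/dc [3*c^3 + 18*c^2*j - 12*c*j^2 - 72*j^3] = 9*c^2 + 36*c*j - 12*j^2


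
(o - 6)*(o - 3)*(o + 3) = o^3 - 6*o^2 - 9*o + 54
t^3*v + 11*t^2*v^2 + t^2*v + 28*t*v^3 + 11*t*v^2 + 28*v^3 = (t + 4*v)*(t + 7*v)*(t*v + v)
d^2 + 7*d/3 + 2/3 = (d + 1/3)*(d + 2)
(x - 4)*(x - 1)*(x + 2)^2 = x^4 - x^3 - 12*x^2 - 4*x + 16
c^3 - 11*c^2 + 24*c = c*(c - 8)*(c - 3)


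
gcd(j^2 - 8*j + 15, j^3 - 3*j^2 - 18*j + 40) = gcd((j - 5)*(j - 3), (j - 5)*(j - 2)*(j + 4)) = j - 5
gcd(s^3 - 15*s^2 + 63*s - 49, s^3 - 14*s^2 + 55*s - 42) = s^2 - 8*s + 7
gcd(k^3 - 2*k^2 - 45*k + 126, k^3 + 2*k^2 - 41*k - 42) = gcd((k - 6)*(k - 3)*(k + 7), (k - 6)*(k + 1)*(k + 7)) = k^2 + k - 42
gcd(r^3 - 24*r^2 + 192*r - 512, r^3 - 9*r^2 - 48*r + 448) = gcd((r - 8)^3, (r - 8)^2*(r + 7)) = r^2 - 16*r + 64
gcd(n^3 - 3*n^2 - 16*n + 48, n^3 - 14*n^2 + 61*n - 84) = n^2 - 7*n + 12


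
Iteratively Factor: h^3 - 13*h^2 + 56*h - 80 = (h - 5)*(h^2 - 8*h + 16) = (h - 5)*(h - 4)*(h - 4)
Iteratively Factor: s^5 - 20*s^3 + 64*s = (s - 4)*(s^4 + 4*s^3 - 4*s^2 - 16*s) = (s - 4)*(s + 4)*(s^3 - 4*s) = (s - 4)*(s - 2)*(s + 4)*(s^2 + 2*s) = (s - 4)*(s - 2)*(s + 2)*(s + 4)*(s)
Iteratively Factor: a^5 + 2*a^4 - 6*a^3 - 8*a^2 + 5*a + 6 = (a + 3)*(a^4 - a^3 - 3*a^2 + a + 2) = (a + 1)*(a + 3)*(a^3 - 2*a^2 - a + 2) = (a - 2)*(a + 1)*(a + 3)*(a^2 - 1) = (a - 2)*(a + 1)^2*(a + 3)*(a - 1)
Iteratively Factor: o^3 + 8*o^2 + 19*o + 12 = (o + 4)*(o^2 + 4*o + 3) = (o + 3)*(o + 4)*(o + 1)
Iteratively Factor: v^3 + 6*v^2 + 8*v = (v)*(v^2 + 6*v + 8) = v*(v + 2)*(v + 4)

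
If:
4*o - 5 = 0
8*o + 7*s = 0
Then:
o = 5/4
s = -10/7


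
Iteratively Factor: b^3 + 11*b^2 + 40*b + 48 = (b + 3)*(b^2 + 8*b + 16) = (b + 3)*(b + 4)*(b + 4)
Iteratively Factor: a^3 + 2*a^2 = (a + 2)*(a^2) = a*(a + 2)*(a)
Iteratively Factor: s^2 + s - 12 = (s + 4)*(s - 3)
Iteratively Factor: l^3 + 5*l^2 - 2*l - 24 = (l - 2)*(l^2 + 7*l + 12) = (l - 2)*(l + 4)*(l + 3)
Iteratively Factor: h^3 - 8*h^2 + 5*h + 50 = (h + 2)*(h^2 - 10*h + 25) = (h - 5)*(h + 2)*(h - 5)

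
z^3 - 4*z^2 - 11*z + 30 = (z - 5)*(z - 2)*(z + 3)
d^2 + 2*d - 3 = (d - 1)*(d + 3)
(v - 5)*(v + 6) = v^2 + v - 30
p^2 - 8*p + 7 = (p - 7)*(p - 1)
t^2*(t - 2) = t^3 - 2*t^2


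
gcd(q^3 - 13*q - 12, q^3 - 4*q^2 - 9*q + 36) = q^2 - q - 12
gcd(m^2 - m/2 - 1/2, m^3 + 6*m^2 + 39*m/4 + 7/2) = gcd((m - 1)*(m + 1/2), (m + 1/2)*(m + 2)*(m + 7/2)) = m + 1/2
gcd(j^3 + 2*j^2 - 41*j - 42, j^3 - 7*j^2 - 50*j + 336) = j^2 + j - 42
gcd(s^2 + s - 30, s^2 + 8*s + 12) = s + 6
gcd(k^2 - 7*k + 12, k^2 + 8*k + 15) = 1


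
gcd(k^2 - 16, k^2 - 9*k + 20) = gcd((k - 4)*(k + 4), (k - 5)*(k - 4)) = k - 4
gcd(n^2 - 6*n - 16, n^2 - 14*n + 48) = n - 8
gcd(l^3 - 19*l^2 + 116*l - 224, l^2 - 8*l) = l - 8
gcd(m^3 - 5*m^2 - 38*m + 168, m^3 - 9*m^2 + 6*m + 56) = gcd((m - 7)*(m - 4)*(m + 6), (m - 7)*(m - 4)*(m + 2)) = m^2 - 11*m + 28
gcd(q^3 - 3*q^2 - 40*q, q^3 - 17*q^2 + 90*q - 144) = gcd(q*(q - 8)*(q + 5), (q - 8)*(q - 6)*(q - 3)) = q - 8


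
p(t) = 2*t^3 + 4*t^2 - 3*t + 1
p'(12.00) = 957.00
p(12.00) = 3997.00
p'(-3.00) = 27.00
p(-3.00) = -8.00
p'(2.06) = 38.94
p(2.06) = 29.28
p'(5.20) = 200.84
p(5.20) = 374.78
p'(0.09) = -2.23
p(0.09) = 0.76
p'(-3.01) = 27.28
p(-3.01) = -8.27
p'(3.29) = 88.26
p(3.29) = 105.65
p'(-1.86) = 2.88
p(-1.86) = 7.55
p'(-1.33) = -3.03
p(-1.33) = 7.36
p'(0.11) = -2.05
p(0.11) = 0.72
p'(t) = 6*t^2 + 8*t - 3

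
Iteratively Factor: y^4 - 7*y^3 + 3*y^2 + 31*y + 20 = (y - 4)*(y^3 - 3*y^2 - 9*y - 5) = (y - 5)*(y - 4)*(y^2 + 2*y + 1) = (y - 5)*(y - 4)*(y + 1)*(y + 1)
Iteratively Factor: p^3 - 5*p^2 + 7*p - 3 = (p - 3)*(p^2 - 2*p + 1) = (p - 3)*(p - 1)*(p - 1)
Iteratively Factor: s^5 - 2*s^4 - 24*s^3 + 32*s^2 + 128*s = (s)*(s^4 - 2*s^3 - 24*s^2 + 32*s + 128) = s*(s - 4)*(s^3 + 2*s^2 - 16*s - 32) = s*(s - 4)*(s + 4)*(s^2 - 2*s - 8) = s*(s - 4)^2*(s + 4)*(s + 2)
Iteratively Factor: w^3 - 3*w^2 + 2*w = (w - 1)*(w^2 - 2*w) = (w - 2)*(w - 1)*(w)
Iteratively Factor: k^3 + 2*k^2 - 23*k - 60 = (k - 5)*(k^2 + 7*k + 12) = (k - 5)*(k + 3)*(k + 4)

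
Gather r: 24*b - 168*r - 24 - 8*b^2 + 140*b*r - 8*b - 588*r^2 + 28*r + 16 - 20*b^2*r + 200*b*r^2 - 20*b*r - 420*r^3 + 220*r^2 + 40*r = -8*b^2 + 16*b - 420*r^3 + r^2*(200*b - 368) + r*(-20*b^2 + 120*b - 100) - 8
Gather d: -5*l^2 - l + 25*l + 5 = -5*l^2 + 24*l + 5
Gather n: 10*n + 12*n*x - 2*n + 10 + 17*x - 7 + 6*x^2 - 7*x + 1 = n*(12*x + 8) + 6*x^2 + 10*x + 4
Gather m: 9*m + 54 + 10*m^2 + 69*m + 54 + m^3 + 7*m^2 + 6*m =m^3 + 17*m^2 + 84*m + 108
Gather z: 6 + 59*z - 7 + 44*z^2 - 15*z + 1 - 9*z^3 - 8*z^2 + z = -9*z^3 + 36*z^2 + 45*z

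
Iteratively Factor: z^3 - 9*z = (z + 3)*(z^2 - 3*z) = z*(z + 3)*(z - 3)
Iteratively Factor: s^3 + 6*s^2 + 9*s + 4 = (s + 1)*(s^2 + 5*s + 4) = (s + 1)^2*(s + 4)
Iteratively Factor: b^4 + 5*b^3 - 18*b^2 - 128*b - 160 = (b + 4)*(b^3 + b^2 - 22*b - 40) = (b + 2)*(b + 4)*(b^2 - b - 20) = (b - 5)*(b + 2)*(b + 4)*(b + 4)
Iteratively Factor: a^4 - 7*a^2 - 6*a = (a + 1)*(a^3 - a^2 - 6*a) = (a - 3)*(a + 1)*(a^2 + 2*a) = (a - 3)*(a + 1)*(a + 2)*(a)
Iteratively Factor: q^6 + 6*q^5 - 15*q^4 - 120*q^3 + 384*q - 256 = (q + 4)*(q^5 + 2*q^4 - 23*q^3 - 28*q^2 + 112*q - 64) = (q + 4)^2*(q^4 - 2*q^3 - 15*q^2 + 32*q - 16) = (q - 4)*(q + 4)^2*(q^3 + 2*q^2 - 7*q + 4) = (q - 4)*(q + 4)^3*(q^2 - 2*q + 1) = (q - 4)*(q - 1)*(q + 4)^3*(q - 1)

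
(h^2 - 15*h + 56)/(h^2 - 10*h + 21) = (h - 8)/(h - 3)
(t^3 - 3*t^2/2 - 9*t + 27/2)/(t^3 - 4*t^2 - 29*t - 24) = (2*t^2 - 9*t + 9)/(2*(t^2 - 7*t - 8))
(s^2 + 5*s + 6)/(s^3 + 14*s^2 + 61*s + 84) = (s + 2)/(s^2 + 11*s + 28)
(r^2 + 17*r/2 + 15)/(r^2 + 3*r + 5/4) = 2*(r + 6)/(2*r + 1)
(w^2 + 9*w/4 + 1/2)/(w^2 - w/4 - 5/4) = (4*w^2 + 9*w + 2)/(4*w^2 - w - 5)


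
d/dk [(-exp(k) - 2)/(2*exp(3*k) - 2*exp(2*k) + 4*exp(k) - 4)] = ((exp(k) + 2)*(3*exp(2*k) - 2*exp(k) + 2) - exp(3*k) + exp(2*k) - 2*exp(k) + 2)*exp(k)/(2*(exp(3*k) - exp(2*k) + 2*exp(k) - 2)^2)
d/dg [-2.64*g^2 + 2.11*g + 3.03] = 2.11 - 5.28*g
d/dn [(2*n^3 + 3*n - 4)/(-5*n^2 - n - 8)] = (-10*n^4 - 4*n^3 - 33*n^2 - 40*n - 28)/(25*n^4 + 10*n^3 + 81*n^2 + 16*n + 64)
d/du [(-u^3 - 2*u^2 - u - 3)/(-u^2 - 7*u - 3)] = (u^4 + 14*u^3 + 22*u^2 + 6*u - 18)/(u^4 + 14*u^3 + 55*u^2 + 42*u + 9)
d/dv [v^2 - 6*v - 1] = 2*v - 6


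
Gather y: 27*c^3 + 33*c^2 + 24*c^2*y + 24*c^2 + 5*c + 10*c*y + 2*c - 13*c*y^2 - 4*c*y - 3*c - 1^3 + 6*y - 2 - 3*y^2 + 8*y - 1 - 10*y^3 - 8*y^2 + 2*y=27*c^3 + 57*c^2 + 4*c - 10*y^3 + y^2*(-13*c - 11) + y*(24*c^2 + 6*c + 16) - 4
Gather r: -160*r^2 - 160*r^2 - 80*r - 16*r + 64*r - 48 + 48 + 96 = -320*r^2 - 32*r + 96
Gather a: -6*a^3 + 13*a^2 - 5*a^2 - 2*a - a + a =-6*a^3 + 8*a^2 - 2*a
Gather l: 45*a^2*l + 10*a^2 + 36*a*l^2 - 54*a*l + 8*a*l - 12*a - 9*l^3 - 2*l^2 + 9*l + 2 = 10*a^2 - 12*a - 9*l^3 + l^2*(36*a - 2) + l*(45*a^2 - 46*a + 9) + 2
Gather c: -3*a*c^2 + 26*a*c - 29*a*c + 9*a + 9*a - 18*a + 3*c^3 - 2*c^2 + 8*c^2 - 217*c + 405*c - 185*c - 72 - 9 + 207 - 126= 3*c^3 + c^2*(6 - 3*a) + c*(3 - 3*a)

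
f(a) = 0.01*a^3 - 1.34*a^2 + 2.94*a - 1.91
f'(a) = 0.03*a^2 - 2.68*a + 2.94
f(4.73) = -16.93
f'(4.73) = -9.07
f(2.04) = -1.40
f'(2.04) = -2.40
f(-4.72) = -46.69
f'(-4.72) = 16.26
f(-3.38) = -27.54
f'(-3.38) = 12.34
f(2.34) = -2.24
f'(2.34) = -3.17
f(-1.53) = -9.58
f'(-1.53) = 7.11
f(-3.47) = -28.66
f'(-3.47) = 12.60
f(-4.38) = -41.33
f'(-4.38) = 15.25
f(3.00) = -4.88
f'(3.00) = -4.83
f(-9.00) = -144.20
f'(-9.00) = 29.49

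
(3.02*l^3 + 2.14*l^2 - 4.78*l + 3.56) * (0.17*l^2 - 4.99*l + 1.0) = 0.5134*l^5 - 14.706*l^4 - 8.4712*l^3 + 26.5974*l^2 - 22.5444*l + 3.56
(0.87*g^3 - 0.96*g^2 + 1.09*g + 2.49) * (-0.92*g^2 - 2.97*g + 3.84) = -0.8004*g^5 - 1.7007*g^4 + 5.1892*g^3 - 9.2145*g^2 - 3.2097*g + 9.5616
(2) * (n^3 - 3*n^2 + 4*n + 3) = 2*n^3 - 6*n^2 + 8*n + 6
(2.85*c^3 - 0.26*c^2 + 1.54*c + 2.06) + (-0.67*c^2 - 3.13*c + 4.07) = 2.85*c^3 - 0.93*c^2 - 1.59*c + 6.13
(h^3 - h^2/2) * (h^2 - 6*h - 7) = h^5 - 13*h^4/2 - 4*h^3 + 7*h^2/2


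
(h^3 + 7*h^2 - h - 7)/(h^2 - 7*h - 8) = (h^2 + 6*h - 7)/(h - 8)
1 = 1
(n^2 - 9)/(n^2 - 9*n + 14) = (n^2 - 9)/(n^2 - 9*n + 14)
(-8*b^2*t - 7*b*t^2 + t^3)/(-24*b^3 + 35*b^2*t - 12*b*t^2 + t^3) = t*(b + t)/(3*b^2 - 4*b*t + t^2)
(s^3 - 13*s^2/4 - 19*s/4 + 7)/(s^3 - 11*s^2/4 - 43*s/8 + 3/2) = 2*(4*s^2 + 3*s - 7)/(8*s^2 + 10*s - 3)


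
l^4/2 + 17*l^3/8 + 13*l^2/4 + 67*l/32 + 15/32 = (l/2 + 1/2)*(l + 1/2)*(l + 5/4)*(l + 3/2)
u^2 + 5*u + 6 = (u + 2)*(u + 3)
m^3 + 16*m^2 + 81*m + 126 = (m + 3)*(m + 6)*(m + 7)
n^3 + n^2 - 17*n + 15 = (n - 3)*(n - 1)*(n + 5)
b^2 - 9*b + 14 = (b - 7)*(b - 2)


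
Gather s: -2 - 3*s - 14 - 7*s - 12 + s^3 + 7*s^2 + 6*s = s^3 + 7*s^2 - 4*s - 28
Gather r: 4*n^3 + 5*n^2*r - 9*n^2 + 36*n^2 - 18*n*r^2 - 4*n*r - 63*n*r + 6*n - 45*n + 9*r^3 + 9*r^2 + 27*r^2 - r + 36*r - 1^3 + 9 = 4*n^3 + 27*n^2 - 39*n + 9*r^3 + r^2*(36 - 18*n) + r*(5*n^2 - 67*n + 35) + 8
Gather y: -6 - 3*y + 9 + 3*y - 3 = 0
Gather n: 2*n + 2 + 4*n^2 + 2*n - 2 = 4*n^2 + 4*n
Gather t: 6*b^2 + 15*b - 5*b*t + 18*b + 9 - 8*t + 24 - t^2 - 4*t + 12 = 6*b^2 + 33*b - t^2 + t*(-5*b - 12) + 45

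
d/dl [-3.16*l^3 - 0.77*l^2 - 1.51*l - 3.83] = -9.48*l^2 - 1.54*l - 1.51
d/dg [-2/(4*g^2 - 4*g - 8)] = (g - 1/2)/(-g^2 + g + 2)^2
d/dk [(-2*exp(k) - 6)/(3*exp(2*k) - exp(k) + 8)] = 2*((exp(k) + 3)*(6*exp(k) - 1) - 3*exp(2*k) + exp(k) - 8)*exp(k)/(3*exp(2*k) - exp(k) + 8)^2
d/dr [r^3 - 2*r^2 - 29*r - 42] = 3*r^2 - 4*r - 29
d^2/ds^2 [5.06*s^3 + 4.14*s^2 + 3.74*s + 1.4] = 30.36*s + 8.28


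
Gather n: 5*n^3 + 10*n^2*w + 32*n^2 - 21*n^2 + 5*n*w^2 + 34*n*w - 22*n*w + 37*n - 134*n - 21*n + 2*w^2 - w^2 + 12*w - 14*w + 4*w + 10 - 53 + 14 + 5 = 5*n^3 + n^2*(10*w + 11) + n*(5*w^2 + 12*w - 118) + w^2 + 2*w - 24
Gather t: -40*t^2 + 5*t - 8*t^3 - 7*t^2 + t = -8*t^3 - 47*t^2 + 6*t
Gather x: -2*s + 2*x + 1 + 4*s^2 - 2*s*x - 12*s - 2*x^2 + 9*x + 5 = 4*s^2 - 14*s - 2*x^2 + x*(11 - 2*s) + 6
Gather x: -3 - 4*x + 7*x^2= 7*x^2 - 4*x - 3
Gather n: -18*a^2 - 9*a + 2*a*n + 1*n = -18*a^2 - 9*a + n*(2*a + 1)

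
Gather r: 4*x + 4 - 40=4*x - 36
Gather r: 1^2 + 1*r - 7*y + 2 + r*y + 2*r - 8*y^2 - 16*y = r*(y + 3) - 8*y^2 - 23*y + 3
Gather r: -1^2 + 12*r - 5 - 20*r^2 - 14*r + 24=-20*r^2 - 2*r + 18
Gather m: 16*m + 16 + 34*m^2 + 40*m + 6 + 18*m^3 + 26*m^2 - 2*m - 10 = 18*m^3 + 60*m^2 + 54*m + 12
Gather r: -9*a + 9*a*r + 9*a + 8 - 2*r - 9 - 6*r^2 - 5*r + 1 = -6*r^2 + r*(9*a - 7)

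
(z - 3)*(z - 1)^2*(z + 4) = z^4 - z^3 - 13*z^2 + 25*z - 12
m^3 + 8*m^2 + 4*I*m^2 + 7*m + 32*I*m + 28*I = (m + 1)*(m + 7)*(m + 4*I)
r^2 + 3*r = r*(r + 3)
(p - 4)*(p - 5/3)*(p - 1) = p^3 - 20*p^2/3 + 37*p/3 - 20/3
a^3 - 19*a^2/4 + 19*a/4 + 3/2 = (a - 3)*(a - 2)*(a + 1/4)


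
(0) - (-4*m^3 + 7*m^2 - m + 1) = 4*m^3 - 7*m^2 + m - 1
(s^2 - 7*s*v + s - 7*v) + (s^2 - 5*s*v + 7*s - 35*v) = 2*s^2 - 12*s*v + 8*s - 42*v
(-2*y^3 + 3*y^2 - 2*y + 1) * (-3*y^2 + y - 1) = 6*y^5 - 11*y^4 + 11*y^3 - 8*y^2 + 3*y - 1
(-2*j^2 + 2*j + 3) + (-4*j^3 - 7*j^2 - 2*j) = -4*j^3 - 9*j^2 + 3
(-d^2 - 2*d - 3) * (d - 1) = -d^3 - d^2 - d + 3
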